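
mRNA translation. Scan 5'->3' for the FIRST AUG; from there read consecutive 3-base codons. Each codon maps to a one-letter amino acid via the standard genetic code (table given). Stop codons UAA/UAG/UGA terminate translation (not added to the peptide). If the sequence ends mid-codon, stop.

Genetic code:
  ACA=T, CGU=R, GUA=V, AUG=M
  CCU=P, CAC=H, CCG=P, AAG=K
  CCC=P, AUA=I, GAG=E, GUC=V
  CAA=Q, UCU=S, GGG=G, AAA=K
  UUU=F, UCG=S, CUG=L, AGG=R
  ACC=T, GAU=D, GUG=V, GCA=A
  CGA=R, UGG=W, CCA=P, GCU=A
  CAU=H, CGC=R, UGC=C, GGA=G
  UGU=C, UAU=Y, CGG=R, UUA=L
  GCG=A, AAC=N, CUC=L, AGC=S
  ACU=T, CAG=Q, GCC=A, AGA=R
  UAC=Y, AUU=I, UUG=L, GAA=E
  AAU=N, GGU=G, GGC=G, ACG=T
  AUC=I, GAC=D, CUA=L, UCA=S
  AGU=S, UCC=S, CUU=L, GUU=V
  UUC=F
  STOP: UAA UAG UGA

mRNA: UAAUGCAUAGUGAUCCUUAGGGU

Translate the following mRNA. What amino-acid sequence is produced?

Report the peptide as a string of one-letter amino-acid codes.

Answer: MHSDP

Derivation:
start AUG at pos 2
pos 2: AUG -> M; peptide=M
pos 5: CAU -> H; peptide=MH
pos 8: AGU -> S; peptide=MHS
pos 11: GAU -> D; peptide=MHSD
pos 14: CCU -> P; peptide=MHSDP
pos 17: UAG -> STOP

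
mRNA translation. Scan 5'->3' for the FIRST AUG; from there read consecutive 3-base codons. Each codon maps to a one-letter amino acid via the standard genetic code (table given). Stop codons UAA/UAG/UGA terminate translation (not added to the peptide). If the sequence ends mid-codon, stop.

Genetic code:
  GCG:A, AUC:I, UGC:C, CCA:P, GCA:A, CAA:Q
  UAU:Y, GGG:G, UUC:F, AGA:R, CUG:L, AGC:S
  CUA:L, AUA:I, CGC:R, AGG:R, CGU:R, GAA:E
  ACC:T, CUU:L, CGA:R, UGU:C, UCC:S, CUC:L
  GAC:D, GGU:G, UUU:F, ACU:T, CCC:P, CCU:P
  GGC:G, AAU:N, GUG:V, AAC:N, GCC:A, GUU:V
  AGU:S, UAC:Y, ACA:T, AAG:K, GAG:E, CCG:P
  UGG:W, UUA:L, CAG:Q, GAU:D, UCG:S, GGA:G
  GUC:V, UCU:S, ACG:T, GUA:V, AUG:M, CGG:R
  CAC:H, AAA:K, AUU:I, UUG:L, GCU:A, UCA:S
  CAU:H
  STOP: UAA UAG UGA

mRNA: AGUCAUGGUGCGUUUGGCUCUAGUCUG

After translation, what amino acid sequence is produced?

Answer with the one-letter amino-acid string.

Answer: MVRLALV

Derivation:
start AUG at pos 4
pos 4: AUG -> M; peptide=M
pos 7: GUG -> V; peptide=MV
pos 10: CGU -> R; peptide=MVR
pos 13: UUG -> L; peptide=MVRL
pos 16: GCU -> A; peptide=MVRLA
pos 19: CUA -> L; peptide=MVRLAL
pos 22: GUC -> V; peptide=MVRLALV
pos 25: only 2 nt remain (<3), stop (end of mRNA)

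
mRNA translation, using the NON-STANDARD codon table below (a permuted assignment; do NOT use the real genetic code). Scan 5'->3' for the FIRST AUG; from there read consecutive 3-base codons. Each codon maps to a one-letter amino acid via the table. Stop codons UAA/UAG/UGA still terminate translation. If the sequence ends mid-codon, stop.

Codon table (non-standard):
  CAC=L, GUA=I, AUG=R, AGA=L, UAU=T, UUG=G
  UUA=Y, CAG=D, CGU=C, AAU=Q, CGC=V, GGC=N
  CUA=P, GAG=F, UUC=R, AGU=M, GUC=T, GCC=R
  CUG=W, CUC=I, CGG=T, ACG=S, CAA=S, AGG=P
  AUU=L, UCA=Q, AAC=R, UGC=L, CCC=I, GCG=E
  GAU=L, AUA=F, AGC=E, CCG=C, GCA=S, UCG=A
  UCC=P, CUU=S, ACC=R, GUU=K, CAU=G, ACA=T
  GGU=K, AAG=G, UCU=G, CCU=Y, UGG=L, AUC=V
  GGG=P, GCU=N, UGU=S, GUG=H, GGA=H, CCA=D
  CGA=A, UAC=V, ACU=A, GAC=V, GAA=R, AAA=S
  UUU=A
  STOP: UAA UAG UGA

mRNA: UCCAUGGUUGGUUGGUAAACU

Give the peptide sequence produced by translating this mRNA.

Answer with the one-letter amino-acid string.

start AUG at pos 3
pos 3: AUG -> R; peptide=R
pos 6: GUU -> K; peptide=RK
pos 9: GGU -> K; peptide=RKK
pos 12: UGG -> L; peptide=RKKL
pos 15: UAA -> STOP

Answer: RKKL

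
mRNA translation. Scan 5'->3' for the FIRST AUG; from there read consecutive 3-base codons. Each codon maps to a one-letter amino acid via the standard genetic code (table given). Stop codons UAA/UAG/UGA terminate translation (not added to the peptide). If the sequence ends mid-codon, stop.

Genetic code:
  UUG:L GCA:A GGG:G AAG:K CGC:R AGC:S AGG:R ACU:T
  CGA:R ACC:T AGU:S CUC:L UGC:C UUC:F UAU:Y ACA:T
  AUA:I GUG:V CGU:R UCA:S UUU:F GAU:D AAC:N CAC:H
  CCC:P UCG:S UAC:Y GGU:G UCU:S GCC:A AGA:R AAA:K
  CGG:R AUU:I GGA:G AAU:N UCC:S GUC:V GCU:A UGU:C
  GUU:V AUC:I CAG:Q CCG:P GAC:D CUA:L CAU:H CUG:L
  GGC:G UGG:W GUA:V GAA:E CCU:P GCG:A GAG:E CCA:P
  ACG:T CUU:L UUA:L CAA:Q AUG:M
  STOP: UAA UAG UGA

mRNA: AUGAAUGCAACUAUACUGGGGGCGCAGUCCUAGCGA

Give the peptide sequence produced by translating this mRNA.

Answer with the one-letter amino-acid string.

start AUG at pos 0
pos 0: AUG -> M; peptide=M
pos 3: AAU -> N; peptide=MN
pos 6: GCA -> A; peptide=MNA
pos 9: ACU -> T; peptide=MNAT
pos 12: AUA -> I; peptide=MNATI
pos 15: CUG -> L; peptide=MNATIL
pos 18: GGG -> G; peptide=MNATILG
pos 21: GCG -> A; peptide=MNATILGA
pos 24: CAG -> Q; peptide=MNATILGAQ
pos 27: UCC -> S; peptide=MNATILGAQS
pos 30: UAG -> STOP

Answer: MNATILGAQS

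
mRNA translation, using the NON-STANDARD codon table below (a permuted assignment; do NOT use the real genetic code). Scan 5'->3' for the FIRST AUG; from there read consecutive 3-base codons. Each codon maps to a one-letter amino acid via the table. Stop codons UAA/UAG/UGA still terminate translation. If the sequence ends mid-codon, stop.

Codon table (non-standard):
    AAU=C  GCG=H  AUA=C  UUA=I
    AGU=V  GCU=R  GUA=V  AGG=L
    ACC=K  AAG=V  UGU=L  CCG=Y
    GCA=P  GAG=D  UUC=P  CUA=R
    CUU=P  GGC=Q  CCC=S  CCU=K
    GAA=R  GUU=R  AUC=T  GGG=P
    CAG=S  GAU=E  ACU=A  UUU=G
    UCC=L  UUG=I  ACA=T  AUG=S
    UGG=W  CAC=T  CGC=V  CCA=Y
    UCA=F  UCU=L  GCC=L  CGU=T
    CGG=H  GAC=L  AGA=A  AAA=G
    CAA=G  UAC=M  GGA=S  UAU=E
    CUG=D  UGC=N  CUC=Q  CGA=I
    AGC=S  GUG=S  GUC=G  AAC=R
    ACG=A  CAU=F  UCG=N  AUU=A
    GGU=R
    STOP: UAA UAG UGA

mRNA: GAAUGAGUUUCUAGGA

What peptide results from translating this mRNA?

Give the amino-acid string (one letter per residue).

start AUG at pos 2
pos 2: AUG -> S; peptide=S
pos 5: AGU -> V; peptide=SV
pos 8: UUC -> P; peptide=SVP
pos 11: UAG -> STOP

Answer: SVP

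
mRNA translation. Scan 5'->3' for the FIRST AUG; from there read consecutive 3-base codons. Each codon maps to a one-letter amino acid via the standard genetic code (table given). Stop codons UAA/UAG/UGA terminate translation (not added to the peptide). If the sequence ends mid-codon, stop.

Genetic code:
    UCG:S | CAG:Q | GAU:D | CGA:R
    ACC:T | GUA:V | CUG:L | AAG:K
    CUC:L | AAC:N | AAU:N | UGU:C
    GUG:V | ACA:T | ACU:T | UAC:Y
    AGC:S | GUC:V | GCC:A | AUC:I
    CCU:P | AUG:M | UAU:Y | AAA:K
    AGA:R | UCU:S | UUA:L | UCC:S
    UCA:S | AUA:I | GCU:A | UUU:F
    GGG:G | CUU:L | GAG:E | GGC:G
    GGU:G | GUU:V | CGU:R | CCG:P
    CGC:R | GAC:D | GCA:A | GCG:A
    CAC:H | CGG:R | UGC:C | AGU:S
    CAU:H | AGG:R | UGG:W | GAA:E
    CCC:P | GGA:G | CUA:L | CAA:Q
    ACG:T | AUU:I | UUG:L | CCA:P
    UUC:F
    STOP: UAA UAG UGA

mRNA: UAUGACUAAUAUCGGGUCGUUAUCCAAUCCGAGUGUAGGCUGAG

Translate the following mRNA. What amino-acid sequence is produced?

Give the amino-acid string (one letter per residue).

start AUG at pos 1
pos 1: AUG -> M; peptide=M
pos 4: ACU -> T; peptide=MT
pos 7: AAU -> N; peptide=MTN
pos 10: AUC -> I; peptide=MTNI
pos 13: GGG -> G; peptide=MTNIG
pos 16: UCG -> S; peptide=MTNIGS
pos 19: UUA -> L; peptide=MTNIGSL
pos 22: UCC -> S; peptide=MTNIGSLS
pos 25: AAU -> N; peptide=MTNIGSLSN
pos 28: CCG -> P; peptide=MTNIGSLSNP
pos 31: AGU -> S; peptide=MTNIGSLSNPS
pos 34: GUA -> V; peptide=MTNIGSLSNPSV
pos 37: GGC -> G; peptide=MTNIGSLSNPSVG
pos 40: UGA -> STOP

Answer: MTNIGSLSNPSVG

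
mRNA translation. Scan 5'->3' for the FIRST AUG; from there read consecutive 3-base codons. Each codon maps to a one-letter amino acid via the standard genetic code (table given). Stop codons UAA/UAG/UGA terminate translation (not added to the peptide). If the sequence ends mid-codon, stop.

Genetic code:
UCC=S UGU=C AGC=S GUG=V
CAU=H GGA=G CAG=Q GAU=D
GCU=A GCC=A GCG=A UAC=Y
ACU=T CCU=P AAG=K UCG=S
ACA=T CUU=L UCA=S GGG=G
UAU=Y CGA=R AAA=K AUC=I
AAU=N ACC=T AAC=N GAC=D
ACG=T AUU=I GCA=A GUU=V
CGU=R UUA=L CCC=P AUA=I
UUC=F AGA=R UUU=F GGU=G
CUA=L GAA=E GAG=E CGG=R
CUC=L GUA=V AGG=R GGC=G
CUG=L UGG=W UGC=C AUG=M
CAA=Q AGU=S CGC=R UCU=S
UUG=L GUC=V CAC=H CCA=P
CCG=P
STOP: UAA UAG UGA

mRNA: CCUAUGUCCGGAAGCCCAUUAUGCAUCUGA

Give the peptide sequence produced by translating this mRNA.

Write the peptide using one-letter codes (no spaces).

Answer: MSGSPLCI

Derivation:
start AUG at pos 3
pos 3: AUG -> M; peptide=M
pos 6: UCC -> S; peptide=MS
pos 9: GGA -> G; peptide=MSG
pos 12: AGC -> S; peptide=MSGS
pos 15: CCA -> P; peptide=MSGSP
pos 18: UUA -> L; peptide=MSGSPL
pos 21: UGC -> C; peptide=MSGSPLC
pos 24: AUC -> I; peptide=MSGSPLCI
pos 27: UGA -> STOP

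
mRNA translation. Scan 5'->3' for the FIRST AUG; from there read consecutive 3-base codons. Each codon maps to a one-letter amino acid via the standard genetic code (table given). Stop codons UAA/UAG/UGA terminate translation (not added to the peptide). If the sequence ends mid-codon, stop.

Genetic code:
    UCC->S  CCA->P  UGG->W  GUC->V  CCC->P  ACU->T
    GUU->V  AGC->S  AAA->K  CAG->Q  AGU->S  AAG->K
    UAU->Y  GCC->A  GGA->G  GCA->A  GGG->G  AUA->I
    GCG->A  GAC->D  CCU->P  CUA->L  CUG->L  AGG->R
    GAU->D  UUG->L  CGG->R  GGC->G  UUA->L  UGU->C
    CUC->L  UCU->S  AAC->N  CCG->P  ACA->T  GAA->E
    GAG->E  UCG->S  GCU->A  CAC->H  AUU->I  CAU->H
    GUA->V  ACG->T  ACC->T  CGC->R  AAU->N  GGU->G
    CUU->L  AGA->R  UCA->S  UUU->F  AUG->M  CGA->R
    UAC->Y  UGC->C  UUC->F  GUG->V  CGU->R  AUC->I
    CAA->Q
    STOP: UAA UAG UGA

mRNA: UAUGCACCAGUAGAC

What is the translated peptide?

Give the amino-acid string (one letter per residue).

Answer: MHQ

Derivation:
start AUG at pos 1
pos 1: AUG -> M; peptide=M
pos 4: CAC -> H; peptide=MH
pos 7: CAG -> Q; peptide=MHQ
pos 10: UAG -> STOP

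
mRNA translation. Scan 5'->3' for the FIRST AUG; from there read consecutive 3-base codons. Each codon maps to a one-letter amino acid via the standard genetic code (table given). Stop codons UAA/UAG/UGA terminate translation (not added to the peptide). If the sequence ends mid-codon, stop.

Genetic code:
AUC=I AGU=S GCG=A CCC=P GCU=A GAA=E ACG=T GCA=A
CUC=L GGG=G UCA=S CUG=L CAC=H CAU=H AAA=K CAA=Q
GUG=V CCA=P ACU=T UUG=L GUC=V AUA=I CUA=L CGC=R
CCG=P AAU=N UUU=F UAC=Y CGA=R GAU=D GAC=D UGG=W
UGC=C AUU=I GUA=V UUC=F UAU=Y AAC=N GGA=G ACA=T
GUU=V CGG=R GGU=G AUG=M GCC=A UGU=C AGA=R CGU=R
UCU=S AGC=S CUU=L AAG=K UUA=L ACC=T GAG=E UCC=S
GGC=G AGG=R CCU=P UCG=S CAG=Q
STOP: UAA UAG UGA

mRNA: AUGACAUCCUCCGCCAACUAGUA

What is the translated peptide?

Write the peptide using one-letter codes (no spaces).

start AUG at pos 0
pos 0: AUG -> M; peptide=M
pos 3: ACA -> T; peptide=MT
pos 6: UCC -> S; peptide=MTS
pos 9: UCC -> S; peptide=MTSS
pos 12: GCC -> A; peptide=MTSSA
pos 15: AAC -> N; peptide=MTSSAN
pos 18: UAG -> STOP

Answer: MTSSAN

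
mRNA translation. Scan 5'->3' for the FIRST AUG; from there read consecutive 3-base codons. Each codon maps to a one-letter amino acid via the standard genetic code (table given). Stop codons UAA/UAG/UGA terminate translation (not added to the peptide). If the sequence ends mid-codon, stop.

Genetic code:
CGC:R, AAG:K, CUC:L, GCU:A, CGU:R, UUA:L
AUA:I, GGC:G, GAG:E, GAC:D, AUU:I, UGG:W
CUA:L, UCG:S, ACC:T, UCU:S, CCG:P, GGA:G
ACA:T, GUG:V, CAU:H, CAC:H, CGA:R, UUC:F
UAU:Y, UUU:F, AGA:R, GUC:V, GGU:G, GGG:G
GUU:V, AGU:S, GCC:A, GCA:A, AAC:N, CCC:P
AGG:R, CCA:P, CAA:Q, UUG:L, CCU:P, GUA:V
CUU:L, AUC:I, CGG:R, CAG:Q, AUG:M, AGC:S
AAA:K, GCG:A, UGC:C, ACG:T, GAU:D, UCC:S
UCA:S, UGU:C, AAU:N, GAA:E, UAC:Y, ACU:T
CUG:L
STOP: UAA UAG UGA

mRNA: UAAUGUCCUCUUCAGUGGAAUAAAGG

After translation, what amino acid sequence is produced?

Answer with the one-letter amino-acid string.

Answer: MSSSVE

Derivation:
start AUG at pos 2
pos 2: AUG -> M; peptide=M
pos 5: UCC -> S; peptide=MS
pos 8: UCU -> S; peptide=MSS
pos 11: UCA -> S; peptide=MSSS
pos 14: GUG -> V; peptide=MSSSV
pos 17: GAA -> E; peptide=MSSSVE
pos 20: UAA -> STOP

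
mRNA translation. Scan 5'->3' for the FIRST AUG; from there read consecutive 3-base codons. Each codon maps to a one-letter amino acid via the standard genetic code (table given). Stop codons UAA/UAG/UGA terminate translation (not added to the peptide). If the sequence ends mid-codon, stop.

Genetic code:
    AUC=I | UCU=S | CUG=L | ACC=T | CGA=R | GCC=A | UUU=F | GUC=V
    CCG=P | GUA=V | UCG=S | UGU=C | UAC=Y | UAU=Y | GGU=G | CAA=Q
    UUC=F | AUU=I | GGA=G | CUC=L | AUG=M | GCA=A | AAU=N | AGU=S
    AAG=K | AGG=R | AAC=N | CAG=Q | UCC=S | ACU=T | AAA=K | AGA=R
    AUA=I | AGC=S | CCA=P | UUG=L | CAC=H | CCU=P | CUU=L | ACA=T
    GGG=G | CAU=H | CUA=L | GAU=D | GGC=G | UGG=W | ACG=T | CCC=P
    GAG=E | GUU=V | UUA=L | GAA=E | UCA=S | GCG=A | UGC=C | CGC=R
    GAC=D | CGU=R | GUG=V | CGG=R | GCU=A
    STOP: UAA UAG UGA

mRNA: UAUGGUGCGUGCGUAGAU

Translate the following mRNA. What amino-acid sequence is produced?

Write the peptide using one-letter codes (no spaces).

start AUG at pos 1
pos 1: AUG -> M; peptide=M
pos 4: GUG -> V; peptide=MV
pos 7: CGU -> R; peptide=MVR
pos 10: GCG -> A; peptide=MVRA
pos 13: UAG -> STOP

Answer: MVRA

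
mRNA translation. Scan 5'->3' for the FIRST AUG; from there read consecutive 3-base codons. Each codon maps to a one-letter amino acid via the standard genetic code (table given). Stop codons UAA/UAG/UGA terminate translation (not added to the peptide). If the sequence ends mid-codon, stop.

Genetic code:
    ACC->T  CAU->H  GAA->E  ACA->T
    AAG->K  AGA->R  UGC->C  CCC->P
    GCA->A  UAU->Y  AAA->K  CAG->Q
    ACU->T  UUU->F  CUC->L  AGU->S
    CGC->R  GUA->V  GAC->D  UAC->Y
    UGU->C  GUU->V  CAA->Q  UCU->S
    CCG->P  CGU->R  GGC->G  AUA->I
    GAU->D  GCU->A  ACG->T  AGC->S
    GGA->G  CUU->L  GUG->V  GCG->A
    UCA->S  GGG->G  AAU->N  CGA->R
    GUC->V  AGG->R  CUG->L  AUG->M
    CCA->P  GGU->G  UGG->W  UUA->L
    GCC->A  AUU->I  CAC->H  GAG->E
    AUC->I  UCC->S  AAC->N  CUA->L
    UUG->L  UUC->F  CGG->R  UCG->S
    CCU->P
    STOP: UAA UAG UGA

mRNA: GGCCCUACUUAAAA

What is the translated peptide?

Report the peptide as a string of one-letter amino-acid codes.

Answer: (empty: no AUG start codon)

Derivation:
no AUG start codon found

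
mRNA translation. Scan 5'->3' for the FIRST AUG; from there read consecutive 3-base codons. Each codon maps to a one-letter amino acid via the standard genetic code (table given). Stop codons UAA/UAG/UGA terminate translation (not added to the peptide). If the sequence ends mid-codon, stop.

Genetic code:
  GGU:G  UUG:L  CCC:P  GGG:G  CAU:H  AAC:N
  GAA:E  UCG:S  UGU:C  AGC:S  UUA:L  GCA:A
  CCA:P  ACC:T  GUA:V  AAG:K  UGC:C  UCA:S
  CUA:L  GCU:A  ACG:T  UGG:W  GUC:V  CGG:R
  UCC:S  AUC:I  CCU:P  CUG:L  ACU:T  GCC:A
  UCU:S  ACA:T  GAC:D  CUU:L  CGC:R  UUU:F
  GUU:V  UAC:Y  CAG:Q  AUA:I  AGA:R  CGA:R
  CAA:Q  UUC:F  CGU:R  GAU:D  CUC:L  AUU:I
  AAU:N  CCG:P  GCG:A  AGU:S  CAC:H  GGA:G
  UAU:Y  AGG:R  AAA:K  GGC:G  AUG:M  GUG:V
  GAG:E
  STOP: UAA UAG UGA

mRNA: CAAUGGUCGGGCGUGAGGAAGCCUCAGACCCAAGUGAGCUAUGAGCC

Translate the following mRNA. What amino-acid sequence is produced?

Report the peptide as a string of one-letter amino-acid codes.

Answer: MVGREEASDPSEL

Derivation:
start AUG at pos 2
pos 2: AUG -> M; peptide=M
pos 5: GUC -> V; peptide=MV
pos 8: GGG -> G; peptide=MVG
pos 11: CGU -> R; peptide=MVGR
pos 14: GAG -> E; peptide=MVGRE
pos 17: GAA -> E; peptide=MVGREE
pos 20: GCC -> A; peptide=MVGREEA
pos 23: UCA -> S; peptide=MVGREEAS
pos 26: GAC -> D; peptide=MVGREEASD
pos 29: CCA -> P; peptide=MVGREEASDP
pos 32: AGU -> S; peptide=MVGREEASDPS
pos 35: GAG -> E; peptide=MVGREEASDPSE
pos 38: CUA -> L; peptide=MVGREEASDPSEL
pos 41: UGA -> STOP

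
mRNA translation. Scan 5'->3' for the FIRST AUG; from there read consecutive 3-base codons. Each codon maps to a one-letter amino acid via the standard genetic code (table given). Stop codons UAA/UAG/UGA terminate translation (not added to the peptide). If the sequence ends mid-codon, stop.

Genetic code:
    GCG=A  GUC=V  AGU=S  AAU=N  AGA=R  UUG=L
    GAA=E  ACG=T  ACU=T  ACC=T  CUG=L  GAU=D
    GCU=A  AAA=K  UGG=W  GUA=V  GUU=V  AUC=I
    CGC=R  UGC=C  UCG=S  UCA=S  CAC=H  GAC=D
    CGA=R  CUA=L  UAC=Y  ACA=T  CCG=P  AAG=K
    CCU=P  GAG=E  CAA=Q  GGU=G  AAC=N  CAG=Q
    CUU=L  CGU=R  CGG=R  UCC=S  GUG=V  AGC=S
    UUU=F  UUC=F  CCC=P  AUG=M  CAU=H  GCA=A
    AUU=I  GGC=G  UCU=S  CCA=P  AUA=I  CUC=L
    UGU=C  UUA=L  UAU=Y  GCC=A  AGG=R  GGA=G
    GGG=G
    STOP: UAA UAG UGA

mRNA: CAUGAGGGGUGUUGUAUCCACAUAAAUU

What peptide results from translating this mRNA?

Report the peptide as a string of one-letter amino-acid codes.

start AUG at pos 1
pos 1: AUG -> M; peptide=M
pos 4: AGG -> R; peptide=MR
pos 7: GGU -> G; peptide=MRG
pos 10: GUU -> V; peptide=MRGV
pos 13: GUA -> V; peptide=MRGVV
pos 16: UCC -> S; peptide=MRGVVS
pos 19: ACA -> T; peptide=MRGVVST
pos 22: UAA -> STOP

Answer: MRGVVST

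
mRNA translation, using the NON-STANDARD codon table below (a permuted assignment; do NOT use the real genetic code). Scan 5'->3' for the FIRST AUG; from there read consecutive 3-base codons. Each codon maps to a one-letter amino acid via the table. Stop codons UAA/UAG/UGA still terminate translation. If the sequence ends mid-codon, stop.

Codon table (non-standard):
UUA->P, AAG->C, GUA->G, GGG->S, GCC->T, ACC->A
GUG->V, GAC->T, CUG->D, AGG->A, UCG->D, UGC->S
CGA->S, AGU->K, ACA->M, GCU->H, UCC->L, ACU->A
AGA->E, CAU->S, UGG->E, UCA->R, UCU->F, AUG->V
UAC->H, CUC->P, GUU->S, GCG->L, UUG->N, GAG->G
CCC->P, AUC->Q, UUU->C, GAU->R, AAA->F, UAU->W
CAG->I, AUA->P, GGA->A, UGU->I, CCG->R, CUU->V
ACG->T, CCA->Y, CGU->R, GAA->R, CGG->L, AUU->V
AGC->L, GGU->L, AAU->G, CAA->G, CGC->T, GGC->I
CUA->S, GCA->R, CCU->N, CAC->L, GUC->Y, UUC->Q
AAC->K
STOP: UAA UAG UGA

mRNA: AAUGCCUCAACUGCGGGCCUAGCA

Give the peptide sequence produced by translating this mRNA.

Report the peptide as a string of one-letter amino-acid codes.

Answer: VNGDLT

Derivation:
start AUG at pos 1
pos 1: AUG -> V; peptide=V
pos 4: CCU -> N; peptide=VN
pos 7: CAA -> G; peptide=VNG
pos 10: CUG -> D; peptide=VNGD
pos 13: CGG -> L; peptide=VNGDL
pos 16: GCC -> T; peptide=VNGDLT
pos 19: UAG -> STOP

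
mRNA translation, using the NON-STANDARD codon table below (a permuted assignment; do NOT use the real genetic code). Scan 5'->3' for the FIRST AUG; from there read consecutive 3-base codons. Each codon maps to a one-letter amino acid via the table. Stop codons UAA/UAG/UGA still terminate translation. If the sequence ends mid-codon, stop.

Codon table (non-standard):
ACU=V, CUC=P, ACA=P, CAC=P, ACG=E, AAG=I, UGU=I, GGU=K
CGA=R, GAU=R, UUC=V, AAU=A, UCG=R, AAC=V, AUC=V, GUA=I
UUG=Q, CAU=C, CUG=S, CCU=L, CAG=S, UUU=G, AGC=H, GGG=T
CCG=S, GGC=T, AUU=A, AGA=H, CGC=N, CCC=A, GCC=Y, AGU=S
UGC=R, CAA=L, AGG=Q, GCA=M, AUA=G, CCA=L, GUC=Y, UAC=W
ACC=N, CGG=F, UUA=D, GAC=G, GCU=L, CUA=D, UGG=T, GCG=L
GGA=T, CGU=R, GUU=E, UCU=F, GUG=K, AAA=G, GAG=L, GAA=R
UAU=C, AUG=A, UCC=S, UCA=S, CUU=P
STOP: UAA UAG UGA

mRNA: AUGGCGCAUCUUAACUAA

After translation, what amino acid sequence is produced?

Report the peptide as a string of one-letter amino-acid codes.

Answer: ALCPV

Derivation:
start AUG at pos 0
pos 0: AUG -> A; peptide=A
pos 3: GCG -> L; peptide=AL
pos 6: CAU -> C; peptide=ALC
pos 9: CUU -> P; peptide=ALCP
pos 12: AAC -> V; peptide=ALCPV
pos 15: UAA -> STOP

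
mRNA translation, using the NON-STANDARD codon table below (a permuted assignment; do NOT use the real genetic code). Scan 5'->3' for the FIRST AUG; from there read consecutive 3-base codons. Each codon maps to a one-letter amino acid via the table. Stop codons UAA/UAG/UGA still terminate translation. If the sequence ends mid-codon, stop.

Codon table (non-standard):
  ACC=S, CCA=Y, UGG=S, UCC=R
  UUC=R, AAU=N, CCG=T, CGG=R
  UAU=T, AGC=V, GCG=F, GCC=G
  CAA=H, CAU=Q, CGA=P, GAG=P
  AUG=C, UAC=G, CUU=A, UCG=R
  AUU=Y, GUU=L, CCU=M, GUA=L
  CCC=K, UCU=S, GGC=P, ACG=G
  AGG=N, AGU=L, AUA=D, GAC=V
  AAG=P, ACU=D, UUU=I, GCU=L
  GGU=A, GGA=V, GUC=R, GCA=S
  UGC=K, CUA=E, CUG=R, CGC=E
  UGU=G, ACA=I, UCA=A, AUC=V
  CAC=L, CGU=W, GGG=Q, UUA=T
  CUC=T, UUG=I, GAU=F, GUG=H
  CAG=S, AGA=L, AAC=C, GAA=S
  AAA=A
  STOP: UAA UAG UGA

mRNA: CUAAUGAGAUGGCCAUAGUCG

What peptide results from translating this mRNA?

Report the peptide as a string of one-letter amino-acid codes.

start AUG at pos 3
pos 3: AUG -> C; peptide=C
pos 6: AGA -> L; peptide=CL
pos 9: UGG -> S; peptide=CLS
pos 12: CCA -> Y; peptide=CLSY
pos 15: UAG -> STOP

Answer: CLSY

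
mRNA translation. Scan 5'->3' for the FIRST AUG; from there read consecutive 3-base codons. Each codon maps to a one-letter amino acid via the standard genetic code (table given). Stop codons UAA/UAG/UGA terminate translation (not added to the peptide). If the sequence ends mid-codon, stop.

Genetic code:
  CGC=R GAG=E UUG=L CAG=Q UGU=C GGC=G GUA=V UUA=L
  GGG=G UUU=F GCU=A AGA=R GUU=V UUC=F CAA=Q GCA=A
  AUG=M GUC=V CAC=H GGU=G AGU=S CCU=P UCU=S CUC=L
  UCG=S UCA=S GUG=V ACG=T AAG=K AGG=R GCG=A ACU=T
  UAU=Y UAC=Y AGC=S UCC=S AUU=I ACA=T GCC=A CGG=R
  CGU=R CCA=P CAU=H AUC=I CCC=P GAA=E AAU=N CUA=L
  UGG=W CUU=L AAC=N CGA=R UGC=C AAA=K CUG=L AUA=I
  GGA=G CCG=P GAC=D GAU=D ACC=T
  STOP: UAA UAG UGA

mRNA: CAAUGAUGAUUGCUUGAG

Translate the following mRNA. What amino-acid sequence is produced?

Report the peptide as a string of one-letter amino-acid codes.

Answer: MMIA

Derivation:
start AUG at pos 2
pos 2: AUG -> M; peptide=M
pos 5: AUG -> M; peptide=MM
pos 8: AUU -> I; peptide=MMI
pos 11: GCU -> A; peptide=MMIA
pos 14: UGA -> STOP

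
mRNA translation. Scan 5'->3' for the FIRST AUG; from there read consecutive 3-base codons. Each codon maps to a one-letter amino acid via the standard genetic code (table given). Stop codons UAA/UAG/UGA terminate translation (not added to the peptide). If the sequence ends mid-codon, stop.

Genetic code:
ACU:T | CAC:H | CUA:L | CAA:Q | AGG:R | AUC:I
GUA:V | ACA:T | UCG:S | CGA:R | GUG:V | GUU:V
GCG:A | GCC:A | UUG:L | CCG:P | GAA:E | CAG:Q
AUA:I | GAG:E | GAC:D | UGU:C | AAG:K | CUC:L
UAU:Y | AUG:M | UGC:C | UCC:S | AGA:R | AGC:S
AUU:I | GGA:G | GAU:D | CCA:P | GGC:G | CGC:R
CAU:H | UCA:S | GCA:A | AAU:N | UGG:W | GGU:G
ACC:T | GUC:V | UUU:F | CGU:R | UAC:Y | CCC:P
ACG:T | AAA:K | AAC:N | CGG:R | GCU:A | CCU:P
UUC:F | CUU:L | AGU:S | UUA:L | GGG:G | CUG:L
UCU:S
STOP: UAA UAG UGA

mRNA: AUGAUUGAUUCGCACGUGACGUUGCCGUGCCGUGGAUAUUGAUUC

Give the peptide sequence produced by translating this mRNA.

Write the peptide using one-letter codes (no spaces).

Answer: MIDSHVTLPCRGY

Derivation:
start AUG at pos 0
pos 0: AUG -> M; peptide=M
pos 3: AUU -> I; peptide=MI
pos 6: GAU -> D; peptide=MID
pos 9: UCG -> S; peptide=MIDS
pos 12: CAC -> H; peptide=MIDSH
pos 15: GUG -> V; peptide=MIDSHV
pos 18: ACG -> T; peptide=MIDSHVT
pos 21: UUG -> L; peptide=MIDSHVTL
pos 24: CCG -> P; peptide=MIDSHVTLP
pos 27: UGC -> C; peptide=MIDSHVTLPC
pos 30: CGU -> R; peptide=MIDSHVTLPCR
pos 33: GGA -> G; peptide=MIDSHVTLPCRG
pos 36: UAU -> Y; peptide=MIDSHVTLPCRGY
pos 39: UGA -> STOP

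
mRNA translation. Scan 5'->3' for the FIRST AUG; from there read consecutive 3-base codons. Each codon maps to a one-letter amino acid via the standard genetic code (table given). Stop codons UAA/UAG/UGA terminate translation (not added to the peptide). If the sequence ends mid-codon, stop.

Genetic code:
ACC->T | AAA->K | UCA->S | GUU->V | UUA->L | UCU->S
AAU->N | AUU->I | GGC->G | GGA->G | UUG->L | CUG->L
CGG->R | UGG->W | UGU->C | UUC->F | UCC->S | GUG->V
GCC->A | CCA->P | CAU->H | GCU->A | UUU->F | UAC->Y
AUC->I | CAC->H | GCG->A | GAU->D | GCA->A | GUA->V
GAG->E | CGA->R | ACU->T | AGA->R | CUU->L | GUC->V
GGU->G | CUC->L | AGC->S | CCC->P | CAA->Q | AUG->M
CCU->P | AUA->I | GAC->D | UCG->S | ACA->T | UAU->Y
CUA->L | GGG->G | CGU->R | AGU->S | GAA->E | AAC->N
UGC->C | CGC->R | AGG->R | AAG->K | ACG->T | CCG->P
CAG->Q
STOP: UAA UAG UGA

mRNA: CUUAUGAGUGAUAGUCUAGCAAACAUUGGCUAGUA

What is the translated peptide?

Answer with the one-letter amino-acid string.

start AUG at pos 3
pos 3: AUG -> M; peptide=M
pos 6: AGU -> S; peptide=MS
pos 9: GAU -> D; peptide=MSD
pos 12: AGU -> S; peptide=MSDS
pos 15: CUA -> L; peptide=MSDSL
pos 18: GCA -> A; peptide=MSDSLA
pos 21: AAC -> N; peptide=MSDSLAN
pos 24: AUU -> I; peptide=MSDSLANI
pos 27: GGC -> G; peptide=MSDSLANIG
pos 30: UAG -> STOP

Answer: MSDSLANIG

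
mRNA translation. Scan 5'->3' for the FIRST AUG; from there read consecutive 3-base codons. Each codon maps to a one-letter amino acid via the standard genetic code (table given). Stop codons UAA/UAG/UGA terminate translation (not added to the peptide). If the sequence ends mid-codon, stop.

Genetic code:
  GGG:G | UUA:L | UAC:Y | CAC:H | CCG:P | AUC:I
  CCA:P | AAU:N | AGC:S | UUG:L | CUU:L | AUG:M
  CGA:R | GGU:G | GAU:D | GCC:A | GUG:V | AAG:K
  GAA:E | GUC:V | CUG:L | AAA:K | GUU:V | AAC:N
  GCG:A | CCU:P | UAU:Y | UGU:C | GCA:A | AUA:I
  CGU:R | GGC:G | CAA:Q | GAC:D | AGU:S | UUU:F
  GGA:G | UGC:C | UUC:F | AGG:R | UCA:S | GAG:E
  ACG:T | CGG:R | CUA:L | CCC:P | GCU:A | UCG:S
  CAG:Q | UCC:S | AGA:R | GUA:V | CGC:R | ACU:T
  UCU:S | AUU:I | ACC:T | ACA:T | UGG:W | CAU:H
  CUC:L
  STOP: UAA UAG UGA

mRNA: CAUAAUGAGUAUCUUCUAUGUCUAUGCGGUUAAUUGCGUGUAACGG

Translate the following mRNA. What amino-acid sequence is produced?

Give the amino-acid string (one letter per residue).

start AUG at pos 4
pos 4: AUG -> M; peptide=M
pos 7: AGU -> S; peptide=MS
pos 10: AUC -> I; peptide=MSI
pos 13: UUC -> F; peptide=MSIF
pos 16: UAU -> Y; peptide=MSIFY
pos 19: GUC -> V; peptide=MSIFYV
pos 22: UAU -> Y; peptide=MSIFYVY
pos 25: GCG -> A; peptide=MSIFYVYA
pos 28: GUU -> V; peptide=MSIFYVYAV
pos 31: AAU -> N; peptide=MSIFYVYAVN
pos 34: UGC -> C; peptide=MSIFYVYAVNC
pos 37: GUG -> V; peptide=MSIFYVYAVNCV
pos 40: UAA -> STOP

Answer: MSIFYVYAVNCV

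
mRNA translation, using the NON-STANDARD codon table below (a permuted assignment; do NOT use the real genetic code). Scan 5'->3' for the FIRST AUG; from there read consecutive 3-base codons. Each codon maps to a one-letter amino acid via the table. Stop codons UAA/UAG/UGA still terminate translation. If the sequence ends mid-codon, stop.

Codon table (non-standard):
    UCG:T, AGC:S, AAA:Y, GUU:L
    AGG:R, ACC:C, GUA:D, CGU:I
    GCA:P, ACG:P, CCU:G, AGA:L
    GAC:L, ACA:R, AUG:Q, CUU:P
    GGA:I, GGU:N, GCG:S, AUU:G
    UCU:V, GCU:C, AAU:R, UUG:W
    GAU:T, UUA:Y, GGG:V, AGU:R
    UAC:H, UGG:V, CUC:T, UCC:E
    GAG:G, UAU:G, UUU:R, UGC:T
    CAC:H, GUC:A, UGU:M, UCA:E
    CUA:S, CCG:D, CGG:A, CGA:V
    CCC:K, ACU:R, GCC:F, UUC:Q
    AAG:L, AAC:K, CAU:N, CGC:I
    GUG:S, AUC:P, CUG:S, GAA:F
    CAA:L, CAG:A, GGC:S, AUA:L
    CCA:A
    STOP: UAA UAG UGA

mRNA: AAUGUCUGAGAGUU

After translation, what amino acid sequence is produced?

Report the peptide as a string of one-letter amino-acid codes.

start AUG at pos 1
pos 1: AUG -> Q; peptide=Q
pos 4: UCU -> V; peptide=QV
pos 7: GAG -> G; peptide=QVG
pos 10: AGU -> R; peptide=QVGR
pos 13: only 1 nt remain (<3), stop (end of mRNA)

Answer: QVGR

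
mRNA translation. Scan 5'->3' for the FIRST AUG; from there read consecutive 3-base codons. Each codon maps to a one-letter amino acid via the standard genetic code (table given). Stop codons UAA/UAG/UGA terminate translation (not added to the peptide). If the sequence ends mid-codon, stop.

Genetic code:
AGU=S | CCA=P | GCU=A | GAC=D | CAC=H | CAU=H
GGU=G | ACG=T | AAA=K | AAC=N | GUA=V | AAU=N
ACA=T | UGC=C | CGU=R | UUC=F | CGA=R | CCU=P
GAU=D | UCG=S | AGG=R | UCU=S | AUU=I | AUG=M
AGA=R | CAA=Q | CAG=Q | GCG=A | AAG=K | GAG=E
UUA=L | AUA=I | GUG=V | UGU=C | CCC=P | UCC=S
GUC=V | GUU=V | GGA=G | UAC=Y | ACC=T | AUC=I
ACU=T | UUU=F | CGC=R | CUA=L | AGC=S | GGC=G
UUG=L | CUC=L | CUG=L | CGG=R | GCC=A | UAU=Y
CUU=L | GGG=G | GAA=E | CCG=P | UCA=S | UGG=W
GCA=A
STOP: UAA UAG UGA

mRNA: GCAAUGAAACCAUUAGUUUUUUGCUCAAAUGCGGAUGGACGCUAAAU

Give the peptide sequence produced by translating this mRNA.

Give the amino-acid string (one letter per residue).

Answer: MKPLVFCSNADGR

Derivation:
start AUG at pos 3
pos 3: AUG -> M; peptide=M
pos 6: AAA -> K; peptide=MK
pos 9: CCA -> P; peptide=MKP
pos 12: UUA -> L; peptide=MKPL
pos 15: GUU -> V; peptide=MKPLV
pos 18: UUU -> F; peptide=MKPLVF
pos 21: UGC -> C; peptide=MKPLVFC
pos 24: UCA -> S; peptide=MKPLVFCS
pos 27: AAU -> N; peptide=MKPLVFCSN
pos 30: GCG -> A; peptide=MKPLVFCSNA
pos 33: GAU -> D; peptide=MKPLVFCSNAD
pos 36: GGA -> G; peptide=MKPLVFCSNADG
pos 39: CGC -> R; peptide=MKPLVFCSNADGR
pos 42: UAA -> STOP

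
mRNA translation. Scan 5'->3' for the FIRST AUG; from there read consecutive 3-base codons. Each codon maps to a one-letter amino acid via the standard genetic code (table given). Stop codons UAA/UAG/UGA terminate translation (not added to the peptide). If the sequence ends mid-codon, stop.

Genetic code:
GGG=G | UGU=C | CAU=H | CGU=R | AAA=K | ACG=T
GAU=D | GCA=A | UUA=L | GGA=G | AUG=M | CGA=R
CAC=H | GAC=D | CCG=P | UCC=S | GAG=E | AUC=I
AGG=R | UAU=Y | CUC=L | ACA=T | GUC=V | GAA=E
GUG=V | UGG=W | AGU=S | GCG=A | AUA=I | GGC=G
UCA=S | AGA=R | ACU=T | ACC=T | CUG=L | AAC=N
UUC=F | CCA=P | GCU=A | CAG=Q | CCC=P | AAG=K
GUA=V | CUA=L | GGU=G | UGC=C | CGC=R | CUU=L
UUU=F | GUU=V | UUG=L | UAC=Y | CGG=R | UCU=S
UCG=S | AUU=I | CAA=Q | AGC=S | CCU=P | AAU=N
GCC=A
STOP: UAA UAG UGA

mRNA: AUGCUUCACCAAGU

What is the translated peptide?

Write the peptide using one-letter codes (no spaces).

start AUG at pos 0
pos 0: AUG -> M; peptide=M
pos 3: CUU -> L; peptide=ML
pos 6: CAC -> H; peptide=MLH
pos 9: CAA -> Q; peptide=MLHQ
pos 12: only 2 nt remain (<3), stop (end of mRNA)

Answer: MLHQ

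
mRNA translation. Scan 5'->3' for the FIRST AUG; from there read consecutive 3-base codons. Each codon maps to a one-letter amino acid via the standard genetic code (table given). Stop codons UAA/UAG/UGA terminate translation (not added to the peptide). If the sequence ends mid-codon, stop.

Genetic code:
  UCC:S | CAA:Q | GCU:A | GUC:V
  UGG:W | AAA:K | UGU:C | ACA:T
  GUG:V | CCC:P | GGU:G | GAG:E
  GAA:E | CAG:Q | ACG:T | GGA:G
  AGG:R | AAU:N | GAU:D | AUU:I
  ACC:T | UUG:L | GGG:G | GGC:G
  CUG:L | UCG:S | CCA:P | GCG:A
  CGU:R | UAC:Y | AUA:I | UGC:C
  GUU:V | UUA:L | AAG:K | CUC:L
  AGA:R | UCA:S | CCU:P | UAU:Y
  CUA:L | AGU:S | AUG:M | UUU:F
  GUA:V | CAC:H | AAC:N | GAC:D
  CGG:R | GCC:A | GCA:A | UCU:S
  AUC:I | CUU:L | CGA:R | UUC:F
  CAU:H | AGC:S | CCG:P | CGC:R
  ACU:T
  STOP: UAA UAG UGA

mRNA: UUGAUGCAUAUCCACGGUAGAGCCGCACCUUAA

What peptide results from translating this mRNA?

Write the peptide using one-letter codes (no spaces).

Answer: MHIHGRAAP

Derivation:
start AUG at pos 3
pos 3: AUG -> M; peptide=M
pos 6: CAU -> H; peptide=MH
pos 9: AUC -> I; peptide=MHI
pos 12: CAC -> H; peptide=MHIH
pos 15: GGU -> G; peptide=MHIHG
pos 18: AGA -> R; peptide=MHIHGR
pos 21: GCC -> A; peptide=MHIHGRA
pos 24: GCA -> A; peptide=MHIHGRAA
pos 27: CCU -> P; peptide=MHIHGRAAP
pos 30: UAA -> STOP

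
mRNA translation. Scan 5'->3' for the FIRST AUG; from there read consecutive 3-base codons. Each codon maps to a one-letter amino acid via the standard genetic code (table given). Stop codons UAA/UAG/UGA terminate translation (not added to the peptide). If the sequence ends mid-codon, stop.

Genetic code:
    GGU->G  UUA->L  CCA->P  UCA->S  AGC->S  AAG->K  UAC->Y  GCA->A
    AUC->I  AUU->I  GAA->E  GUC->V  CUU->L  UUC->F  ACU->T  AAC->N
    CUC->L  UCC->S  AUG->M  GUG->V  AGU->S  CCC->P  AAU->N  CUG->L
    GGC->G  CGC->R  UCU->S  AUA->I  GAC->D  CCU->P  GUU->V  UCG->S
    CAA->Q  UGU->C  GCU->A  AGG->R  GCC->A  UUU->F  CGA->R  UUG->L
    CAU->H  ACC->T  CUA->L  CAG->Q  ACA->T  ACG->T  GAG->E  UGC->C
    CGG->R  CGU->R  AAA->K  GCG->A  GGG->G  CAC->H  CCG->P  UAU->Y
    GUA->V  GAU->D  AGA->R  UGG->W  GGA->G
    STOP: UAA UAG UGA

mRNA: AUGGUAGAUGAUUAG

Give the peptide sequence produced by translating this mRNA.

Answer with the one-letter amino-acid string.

Answer: MVDD

Derivation:
start AUG at pos 0
pos 0: AUG -> M; peptide=M
pos 3: GUA -> V; peptide=MV
pos 6: GAU -> D; peptide=MVD
pos 9: GAU -> D; peptide=MVDD
pos 12: UAG -> STOP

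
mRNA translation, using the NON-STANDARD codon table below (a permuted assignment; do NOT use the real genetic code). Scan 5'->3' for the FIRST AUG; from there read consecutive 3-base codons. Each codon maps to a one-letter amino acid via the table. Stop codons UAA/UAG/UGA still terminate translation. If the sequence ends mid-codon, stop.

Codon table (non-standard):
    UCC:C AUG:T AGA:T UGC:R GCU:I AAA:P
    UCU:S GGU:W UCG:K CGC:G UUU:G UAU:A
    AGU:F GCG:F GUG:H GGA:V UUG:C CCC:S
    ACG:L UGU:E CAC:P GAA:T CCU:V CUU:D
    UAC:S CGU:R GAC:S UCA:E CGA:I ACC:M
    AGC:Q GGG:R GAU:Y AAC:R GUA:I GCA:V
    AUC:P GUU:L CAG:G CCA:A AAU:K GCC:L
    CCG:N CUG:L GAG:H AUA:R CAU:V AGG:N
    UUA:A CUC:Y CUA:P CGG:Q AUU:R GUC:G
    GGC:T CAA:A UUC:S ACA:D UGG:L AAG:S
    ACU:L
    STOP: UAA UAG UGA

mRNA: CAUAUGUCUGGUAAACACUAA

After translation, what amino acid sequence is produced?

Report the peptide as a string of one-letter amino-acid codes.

start AUG at pos 3
pos 3: AUG -> T; peptide=T
pos 6: UCU -> S; peptide=TS
pos 9: GGU -> W; peptide=TSW
pos 12: AAA -> P; peptide=TSWP
pos 15: CAC -> P; peptide=TSWPP
pos 18: UAA -> STOP

Answer: TSWPP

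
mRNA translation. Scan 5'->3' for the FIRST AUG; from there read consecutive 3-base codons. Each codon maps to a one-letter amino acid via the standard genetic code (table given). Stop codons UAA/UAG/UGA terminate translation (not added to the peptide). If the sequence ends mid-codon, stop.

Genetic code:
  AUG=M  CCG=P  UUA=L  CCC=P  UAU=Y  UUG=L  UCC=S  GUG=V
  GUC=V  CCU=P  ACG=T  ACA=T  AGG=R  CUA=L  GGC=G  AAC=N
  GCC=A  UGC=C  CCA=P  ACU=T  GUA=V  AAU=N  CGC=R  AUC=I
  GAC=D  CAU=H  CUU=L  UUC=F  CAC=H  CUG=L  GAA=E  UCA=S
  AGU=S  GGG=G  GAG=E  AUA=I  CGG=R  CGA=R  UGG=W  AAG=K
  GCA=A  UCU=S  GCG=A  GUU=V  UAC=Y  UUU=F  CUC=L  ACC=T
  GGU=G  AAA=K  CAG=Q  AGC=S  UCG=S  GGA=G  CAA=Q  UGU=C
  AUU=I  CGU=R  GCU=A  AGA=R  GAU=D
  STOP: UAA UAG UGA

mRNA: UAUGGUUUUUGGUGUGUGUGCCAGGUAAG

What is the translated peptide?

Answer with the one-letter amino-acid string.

start AUG at pos 1
pos 1: AUG -> M; peptide=M
pos 4: GUU -> V; peptide=MV
pos 7: UUU -> F; peptide=MVF
pos 10: GGU -> G; peptide=MVFG
pos 13: GUG -> V; peptide=MVFGV
pos 16: UGU -> C; peptide=MVFGVC
pos 19: GCC -> A; peptide=MVFGVCA
pos 22: AGG -> R; peptide=MVFGVCAR
pos 25: UAA -> STOP

Answer: MVFGVCAR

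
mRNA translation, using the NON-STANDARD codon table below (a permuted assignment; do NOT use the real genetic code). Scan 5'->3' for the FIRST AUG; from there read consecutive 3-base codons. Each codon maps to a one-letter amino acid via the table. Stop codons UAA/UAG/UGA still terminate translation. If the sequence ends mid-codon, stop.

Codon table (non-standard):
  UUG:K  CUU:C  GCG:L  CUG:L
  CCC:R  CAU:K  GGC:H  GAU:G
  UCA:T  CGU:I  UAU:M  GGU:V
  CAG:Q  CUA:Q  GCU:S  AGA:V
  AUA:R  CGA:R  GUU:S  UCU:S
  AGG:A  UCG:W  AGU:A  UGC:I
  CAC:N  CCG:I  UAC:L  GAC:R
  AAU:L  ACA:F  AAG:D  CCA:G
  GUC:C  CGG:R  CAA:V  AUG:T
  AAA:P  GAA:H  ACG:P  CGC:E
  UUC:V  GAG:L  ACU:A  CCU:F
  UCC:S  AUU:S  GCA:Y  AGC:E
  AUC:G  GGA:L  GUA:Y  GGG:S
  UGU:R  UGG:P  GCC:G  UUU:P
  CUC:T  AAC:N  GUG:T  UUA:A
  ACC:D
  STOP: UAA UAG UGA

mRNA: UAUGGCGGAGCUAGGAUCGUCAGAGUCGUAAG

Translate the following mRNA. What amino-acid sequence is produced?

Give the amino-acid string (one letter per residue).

Answer: TLLQLWTLW

Derivation:
start AUG at pos 1
pos 1: AUG -> T; peptide=T
pos 4: GCG -> L; peptide=TL
pos 7: GAG -> L; peptide=TLL
pos 10: CUA -> Q; peptide=TLLQ
pos 13: GGA -> L; peptide=TLLQL
pos 16: UCG -> W; peptide=TLLQLW
pos 19: UCA -> T; peptide=TLLQLWT
pos 22: GAG -> L; peptide=TLLQLWTL
pos 25: UCG -> W; peptide=TLLQLWTLW
pos 28: UAA -> STOP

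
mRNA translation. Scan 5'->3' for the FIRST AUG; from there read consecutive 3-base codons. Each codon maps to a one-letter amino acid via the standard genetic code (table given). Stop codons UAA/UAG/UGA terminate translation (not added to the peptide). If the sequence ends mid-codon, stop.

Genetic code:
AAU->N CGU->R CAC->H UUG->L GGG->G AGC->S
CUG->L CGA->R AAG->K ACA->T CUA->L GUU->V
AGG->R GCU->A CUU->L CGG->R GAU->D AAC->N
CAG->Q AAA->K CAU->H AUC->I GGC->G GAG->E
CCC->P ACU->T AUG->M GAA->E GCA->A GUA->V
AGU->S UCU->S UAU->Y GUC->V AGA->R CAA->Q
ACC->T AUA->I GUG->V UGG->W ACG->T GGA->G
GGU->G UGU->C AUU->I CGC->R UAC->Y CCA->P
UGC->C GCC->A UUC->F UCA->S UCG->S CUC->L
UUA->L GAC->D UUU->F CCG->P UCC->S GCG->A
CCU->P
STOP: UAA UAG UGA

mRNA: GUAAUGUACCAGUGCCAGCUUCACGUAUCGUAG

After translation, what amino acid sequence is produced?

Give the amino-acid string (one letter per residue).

Answer: MYQCQLHVS

Derivation:
start AUG at pos 3
pos 3: AUG -> M; peptide=M
pos 6: UAC -> Y; peptide=MY
pos 9: CAG -> Q; peptide=MYQ
pos 12: UGC -> C; peptide=MYQC
pos 15: CAG -> Q; peptide=MYQCQ
pos 18: CUU -> L; peptide=MYQCQL
pos 21: CAC -> H; peptide=MYQCQLH
pos 24: GUA -> V; peptide=MYQCQLHV
pos 27: UCG -> S; peptide=MYQCQLHVS
pos 30: UAG -> STOP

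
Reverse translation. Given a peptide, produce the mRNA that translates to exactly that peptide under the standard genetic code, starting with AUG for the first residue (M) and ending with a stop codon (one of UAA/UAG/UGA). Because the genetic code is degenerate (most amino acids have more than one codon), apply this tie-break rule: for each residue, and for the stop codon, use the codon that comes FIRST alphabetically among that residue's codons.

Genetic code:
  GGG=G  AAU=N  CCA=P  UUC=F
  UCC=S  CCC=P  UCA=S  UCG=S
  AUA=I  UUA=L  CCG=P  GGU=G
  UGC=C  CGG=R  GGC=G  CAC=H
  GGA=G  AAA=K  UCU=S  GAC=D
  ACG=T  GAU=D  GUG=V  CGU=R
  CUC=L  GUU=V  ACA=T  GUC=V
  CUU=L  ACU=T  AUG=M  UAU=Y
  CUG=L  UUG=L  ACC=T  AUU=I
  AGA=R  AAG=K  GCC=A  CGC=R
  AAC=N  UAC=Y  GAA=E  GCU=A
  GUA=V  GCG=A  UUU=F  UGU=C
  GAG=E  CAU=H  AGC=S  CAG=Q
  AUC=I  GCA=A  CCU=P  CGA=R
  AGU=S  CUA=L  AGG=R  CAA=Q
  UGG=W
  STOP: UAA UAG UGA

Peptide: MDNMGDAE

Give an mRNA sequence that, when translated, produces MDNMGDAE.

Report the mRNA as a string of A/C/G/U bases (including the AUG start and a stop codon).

Answer: mRNA: AUGGACAACAUGGGAGACGCAGAAUAA

Derivation:
residue 1: M -> AUG (start codon)
residue 2: D codons sorted = GAC,GAU -> pick first = GAC
residue 3: N codons sorted = AAC,AAU -> pick first = AAC
residue 4: M -> AUG (only codon)
residue 5: G codons sorted = GGA,GGC,GGG,GGU -> pick first = GGA
residue 6: D codons sorted = GAC,GAU -> pick first = GAC
residue 7: A codons sorted = GCA,GCC,GCG,GCU -> pick first = GCA
residue 8: E codons sorted = GAA,GAG -> pick first = GAA
terminator: stop codons sorted = UAA,UAG,UGA -> pick first = UAA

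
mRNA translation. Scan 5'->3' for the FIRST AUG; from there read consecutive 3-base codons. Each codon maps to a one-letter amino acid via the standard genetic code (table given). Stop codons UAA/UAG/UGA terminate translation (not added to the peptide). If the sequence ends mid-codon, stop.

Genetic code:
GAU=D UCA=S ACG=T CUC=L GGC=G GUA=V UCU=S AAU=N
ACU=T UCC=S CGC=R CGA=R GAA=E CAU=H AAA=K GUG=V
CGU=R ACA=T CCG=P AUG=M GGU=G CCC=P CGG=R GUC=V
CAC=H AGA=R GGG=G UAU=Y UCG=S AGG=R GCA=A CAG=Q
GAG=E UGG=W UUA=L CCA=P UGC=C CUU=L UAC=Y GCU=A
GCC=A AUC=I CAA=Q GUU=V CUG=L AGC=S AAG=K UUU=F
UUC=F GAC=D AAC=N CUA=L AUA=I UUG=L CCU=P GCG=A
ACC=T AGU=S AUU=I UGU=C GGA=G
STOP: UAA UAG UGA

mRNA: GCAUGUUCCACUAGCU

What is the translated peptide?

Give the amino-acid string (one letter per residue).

Answer: MFH

Derivation:
start AUG at pos 2
pos 2: AUG -> M; peptide=M
pos 5: UUC -> F; peptide=MF
pos 8: CAC -> H; peptide=MFH
pos 11: UAG -> STOP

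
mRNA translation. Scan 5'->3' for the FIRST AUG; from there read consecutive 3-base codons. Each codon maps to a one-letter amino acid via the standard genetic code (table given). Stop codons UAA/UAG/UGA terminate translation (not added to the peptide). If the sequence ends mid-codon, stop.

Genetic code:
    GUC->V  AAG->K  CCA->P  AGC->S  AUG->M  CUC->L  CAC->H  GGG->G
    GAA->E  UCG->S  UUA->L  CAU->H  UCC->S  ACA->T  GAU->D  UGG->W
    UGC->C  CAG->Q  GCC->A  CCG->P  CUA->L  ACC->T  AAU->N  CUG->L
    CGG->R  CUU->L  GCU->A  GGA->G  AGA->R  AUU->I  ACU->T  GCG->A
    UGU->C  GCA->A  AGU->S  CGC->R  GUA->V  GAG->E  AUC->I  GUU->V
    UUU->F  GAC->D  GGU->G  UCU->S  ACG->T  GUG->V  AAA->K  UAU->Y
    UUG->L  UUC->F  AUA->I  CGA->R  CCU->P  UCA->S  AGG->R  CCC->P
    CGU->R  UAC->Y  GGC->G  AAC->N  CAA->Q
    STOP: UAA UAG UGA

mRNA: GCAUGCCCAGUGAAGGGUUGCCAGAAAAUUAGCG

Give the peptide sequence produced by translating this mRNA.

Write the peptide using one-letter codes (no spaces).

Answer: MPSEGLPEN

Derivation:
start AUG at pos 2
pos 2: AUG -> M; peptide=M
pos 5: CCC -> P; peptide=MP
pos 8: AGU -> S; peptide=MPS
pos 11: GAA -> E; peptide=MPSE
pos 14: GGG -> G; peptide=MPSEG
pos 17: UUG -> L; peptide=MPSEGL
pos 20: CCA -> P; peptide=MPSEGLP
pos 23: GAA -> E; peptide=MPSEGLPE
pos 26: AAU -> N; peptide=MPSEGLPEN
pos 29: UAG -> STOP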